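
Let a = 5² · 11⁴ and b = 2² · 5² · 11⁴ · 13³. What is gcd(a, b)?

366025

min exponent per shared prime: 5² · 11⁴ = 366025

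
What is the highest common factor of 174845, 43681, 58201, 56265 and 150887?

gcd(174845, 43681): 174845 = 4·43681 + 121; 43681 = 361·121 + 0 → 121
gcd(121, 58201): 58201 = 481·121 + 0 → 121
gcd(121, 56265): 56265 = 465·121 + 0 → 121
gcd(121, 150887): 150887 = 1247·121 + 0 → 121

121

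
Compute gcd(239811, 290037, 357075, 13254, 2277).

239811 = 3 · 11 · 13² · 43; 290037 = 3 · 11² · 17 · 47; 357075 = 3³ · 5² · 23²; 13254 = 2 · 3 · 47²; 2277 = 3² · 11 · 23
gcd takes min exponent of each prime: 3 = 3

3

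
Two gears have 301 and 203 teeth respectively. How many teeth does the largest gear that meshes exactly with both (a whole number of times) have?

301 = 7 · 43
203 = 7 · 29
Common: 7 = 7

7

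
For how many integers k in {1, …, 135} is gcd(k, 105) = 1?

61

Prime factors of 105: 3, 5, 7. Count integers ≤ 135 divisible by none of them.
By inclusion–exclusion: 135 − ⌊135/3⌋ − ⌊135/5⌋ − ⌊135/7⌋ + ⌊135/15⌋ + ⌊135/21⌋ + ⌊135/35⌋ − ⌊135/105⌋ = 61.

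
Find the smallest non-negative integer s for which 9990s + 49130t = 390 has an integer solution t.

Reduce mod 49130: 9990s ≡ 390 (mod 49130). With g = gcd(9990, 49130) = 10 dividing 390, divide through: 999s ≡ 39 (mod 4913).
Since gcd(999, 4913) = 1, s ≡ 39·(999)⁻¹ ≡ 3777 (mod 4913). Smallest non-negative: 3777.

3777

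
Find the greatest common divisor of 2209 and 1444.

Euclid: 2209 = 1·1444 + 765; 1444 = 1·765 + 679; 765 = 1·679 + 86; 679 = 7·86 + 77; 86 = 1·77 + 9; 77 = 8·9 + 5; 9 = 1·5 + 4; 5 = 1·4 + 1; 4 = 4·1 + 0. Last nonzero remainder: 1.

1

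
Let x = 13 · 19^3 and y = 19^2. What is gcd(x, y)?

min exponent per shared prime: 19^2 = 361

361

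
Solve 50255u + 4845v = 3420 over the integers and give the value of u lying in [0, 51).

gcd(50255, 4845) = 95 (Euclid: 50255 = 10·4845 + 1805; 4845 = 2·1805 + 1235; 1805 = 1·1235 + 570; 1235 = 2·570 + 95; 570 = 6·95 + 0), and 95 | 3420.
Extended Euclid: 50255·(-8) + 4845·(83) = 95. Scale by 36: u₀ = -288.
General solution u = u₀ + 51t; reducing mod 51 gives u = 18 (and v = -186).

18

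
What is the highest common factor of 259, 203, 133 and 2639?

259 = 7 · 37; 203 = 7 · 29; 133 = 7 · 19; 2639 = 7 · 13 · 29
gcd takes min exponent of each prime: 7 = 7

7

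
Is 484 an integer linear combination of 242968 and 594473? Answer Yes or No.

Yes

By Bézout, 242968u + 594473v = 484 has integer solutions iff gcd(242968, 594473) | 484.
Euclid: 594473 = 2·242968 + 108537; 242968 = 2·108537 + 25894; 108537 = 4·25894 + 4961; 25894 = 5·4961 + 1089; 4961 = 4·1089 + 605; 1089 = 1·605 + 484; 605 = 1·484 + 121; 484 = 4·121 + 0. gcd = 121; 484 mod 121 = 0. Yes.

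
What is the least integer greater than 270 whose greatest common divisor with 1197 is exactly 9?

279

Multiples of 9 above 270: 9·31, 9·32, … . Need the cofactor coprime to 1197/9 = 133.
Checking s = 31, 32, … the first with gcd(s, 133) = 1 is s = 31, giving 279.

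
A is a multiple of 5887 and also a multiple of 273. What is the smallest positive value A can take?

229593

5887 = 7 · 29²; 273 = 3 · 7 · 13
max exponents: 3 · 7 · 13 · 29² = 229593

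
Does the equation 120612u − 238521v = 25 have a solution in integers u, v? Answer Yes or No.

No

By Bézout, 120612u − 238521v = 25 has integer solutions iff gcd(120612, 238521) | 25.
Euclid: 238521 = 1·120612 + 117909; 120612 = 1·117909 + 2703; 117909 = 43·2703 + 1680; 2703 = 1·1680 + 1023; 1680 = 1·1023 + 657; 1023 = 1·657 + 366; 657 = 1·366 + 291; 366 = 1·291 + 75; 291 = 3·75 + 66; 75 = 1·66 + 9; 66 = 7·9 + 3; 9 = 3·3 + 0. gcd = 3; 25 mod 3 = 1. No.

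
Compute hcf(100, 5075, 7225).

25

100 = 2² · 5²; 5075 = 5² · 7 · 29; 7225 = 5² · 17²
gcd takes min exponent of each prime: 5² = 25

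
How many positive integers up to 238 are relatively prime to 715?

160

715 = 5·11·13. Inclusion–exclusion on these primes:
238 − ⌊238/5⌋ − ⌊238/11⌋ − ⌊238/13⌋ + ⌊238/55⌋ + ⌊238/65⌋ + ⌊238/143⌋ − ⌊238/715⌋ = 160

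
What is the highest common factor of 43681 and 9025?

Euclid: 43681 = 4·9025 + 7581; 9025 = 1·7581 + 1444; 7581 = 5·1444 + 361; 1444 = 4·361 + 0. Last nonzero remainder: 361.

361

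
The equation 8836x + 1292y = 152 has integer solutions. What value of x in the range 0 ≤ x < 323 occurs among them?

gcd(8836, 1292) = 4 (Euclid: 8836 = 6·1292 + 1084; 1292 = 1·1084 + 208; 1084 = 5·208 + 44; 208 = 4·44 + 32; 44 = 1·32 + 12; 32 = 2·12 + 8; 12 = 1·8 + 4; 8 = 2·4 + 0), and 4 | 152.
Extended Euclid: 8836·(118) + 1292·(-807) = 4. Scale by 38: x₀ = 4484.
General solution x = x₀ + 323t; reducing mod 323 gives x = 285 (and y = -1949).

285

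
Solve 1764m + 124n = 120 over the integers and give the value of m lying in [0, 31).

Reduce mod 124: 1764m ≡ 120 (mod 124). With g = gcd(1764, 124) = 4 dividing 120, divide through: 441m ≡ 30 (mod 31).
Since gcd(441, 31) = 1, m ≡ 30·(441)⁻¹ ≡ 22 (mod 31). Smallest non-negative: 22.

22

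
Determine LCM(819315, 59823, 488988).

3542718060

lcm(819315, 59823) = 819315·59823/gcd = 49013881245/2601 = 18844245
lcm(18844245, 488988) = 18844245·488988/gcd = 9214609674060/2601 = 3542718060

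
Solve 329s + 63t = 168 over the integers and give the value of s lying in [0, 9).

3

Reduce mod 63: 329s ≡ 168 (mod 63). With g = gcd(329, 63) = 7 dividing 168, divide through: 47s ≡ 24 (mod 9).
Since gcd(47, 9) = 1, s ≡ 24·(47)⁻¹ ≡ 3 (mod 9). Smallest non-negative: 3.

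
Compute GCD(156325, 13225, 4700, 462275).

25

156325 = 5² · 13² · 37; 13225 = 5² · 23²; 4700 = 2² · 5² · 47; 462275 = 5² · 11 · 41²
gcd takes min exponent of each prime: 5² = 25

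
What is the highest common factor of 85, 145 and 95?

85 = 5 · 17; 145 = 5 · 29; 95 = 5 · 19
gcd takes min exponent of each prime: 5 = 5

5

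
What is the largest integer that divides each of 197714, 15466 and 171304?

38

197714 = 2 · 11² · 19 · 43; 15466 = 2 · 11 · 19 · 37; 171304 = 2³ · 7² · 19 · 23
gcd takes min exponent of each prime: 2 · 19 = 38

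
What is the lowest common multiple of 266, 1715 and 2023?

266 = 2 · 7 · 19; 1715 = 5 · 7³; 2023 = 7 · 17²
lcm takes max exponent of each prime: 2 · 5 · 7³ · 17² · 19 = 18834130

18834130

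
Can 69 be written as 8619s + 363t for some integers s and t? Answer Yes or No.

Yes

gcd(8619, 363): 8619 = 23·363 + 270; 363 = 1·270 + 93; 270 = 2·93 + 84; 93 = 1·84 + 9; 84 = 9·9 + 3; 9 = 3·3 + 0 → 3
3 divides 69, so a solution exists.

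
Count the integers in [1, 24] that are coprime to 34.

34 = 2·17. Inclusion–exclusion on these primes:
24 − ⌊24/2⌋ − ⌊24/17⌋ + ⌊24/34⌋ = 11

11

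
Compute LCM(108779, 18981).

2064734199

gcd first: 108779 = 5·18981 + 13874; 18981 = 1·13874 + 5107; 13874 = 2·5107 + 3660; 5107 = 1·3660 + 1447; 3660 = 2·1447 + 766; 1447 = 1·766 + 681; 766 = 1·681 + 85; 681 = 8·85 + 1; 85 = 85·1 + 0 → gcd = 1
lcm = 108779·18981/gcd = 2064734199/1 = 2064734199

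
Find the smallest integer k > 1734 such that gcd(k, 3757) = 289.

gcd(k, 3757) = 289 forces 289 | k; write k = 289s. Then gcd(289s, 289·13) = 289·gcd(s, 13), so need gcd(s, 13) = 1.
289s > 1734 gives s ≥ 7. The least s ≥ 7 coprime to 13 is 7, so k = 289·7 = 2023.

2023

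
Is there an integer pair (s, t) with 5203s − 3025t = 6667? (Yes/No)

By Bézout, 5203s − 3025t = 6667 has integer solutions iff gcd(5203, 3025) | 6667.
Euclid: 5203 = 1·3025 + 2178; 3025 = 1·2178 + 847; 2178 = 2·847 + 484; 847 = 1·484 + 363; 484 = 1·363 + 121; 363 = 3·121 + 0. gcd = 121; 6667 mod 121 = 12. No.

No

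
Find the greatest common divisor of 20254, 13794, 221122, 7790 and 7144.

gcd(20254, 13794): 20254 = 1·13794 + 6460; 13794 = 2·6460 + 874; 6460 = 7·874 + 342; 874 = 2·342 + 190; 342 = 1·190 + 152; 190 = 1·152 + 38; 152 = 4·38 + 0 → 38
gcd(38, 221122): 221122 = 5819·38 + 0 → 38
gcd(38, 7790): 7790 = 205·38 + 0 → 38
gcd(38, 7144): 7144 = 188·38 + 0 → 38

38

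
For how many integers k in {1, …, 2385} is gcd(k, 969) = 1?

1417

Prime factors of 969: 3, 17, 19. Count integers ≤ 2385 divisible by none of them.
By inclusion–exclusion: 2385 − ⌊2385/3⌋ − ⌊2385/17⌋ − ⌊2385/19⌋ + ⌊2385/51⌋ + ⌊2385/57⌋ + ⌊2385/323⌋ − ⌊2385/969⌋ = 1417.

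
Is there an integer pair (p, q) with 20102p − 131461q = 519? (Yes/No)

By Bézout, 20102p − 131461q = 519 has integer solutions iff gcd(20102, 131461) | 519.
Euclid: 131461 = 6·20102 + 10849; 20102 = 1·10849 + 9253; 10849 = 1·9253 + 1596; 9253 = 5·1596 + 1273; 1596 = 1·1273 + 323; 1273 = 3·323 + 304; 323 = 1·304 + 19; 304 = 16·19 + 0. gcd = 19; 519 mod 19 = 6. No.

No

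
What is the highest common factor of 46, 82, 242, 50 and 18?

46 = 2 · 23; 82 = 2 · 41; 242 = 2 · 11²; 50 = 2 · 5²; 18 = 2 · 3²
gcd takes min exponent of each prime: 2 = 2

2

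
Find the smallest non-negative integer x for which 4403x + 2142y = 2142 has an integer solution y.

0

Reduce mod 2142: 4403x ≡ 2142 (mod 2142). With g = gcd(4403, 2142) = 119 dividing 2142, divide through: 37x ≡ 18 (mod 18).
Since gcd(37, 18) = 1, x ≡ 18·(37)⁻¹ ≡ 0 (mod 18). Smallest non-negative: 0.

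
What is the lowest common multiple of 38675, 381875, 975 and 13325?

38675 = 5² · 7 · 13 · 17; 381875 = 5⁴ · 13 · 47; 975 = 3 · 5² · 13; 13325 = 5² · 13 · 41
lcm takes max exponent of each prime: 3 · 5⁴ · 7 · 13 · 17 · 41 · 47 = 5589504375

5589504375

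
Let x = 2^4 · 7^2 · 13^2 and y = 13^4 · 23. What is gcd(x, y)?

169

min exponent per shared prime: 13^2 = 169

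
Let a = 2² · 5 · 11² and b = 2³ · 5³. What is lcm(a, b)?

max exponent per prime: 2³ · 5³ · 11² = 121000

121000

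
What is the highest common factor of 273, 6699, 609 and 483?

gcd(273, 6699): 6699 = 24·273 + 147; 273 = 1·147 + 126; 147 = 1·126 + 21; 126 = 6·21 + 0 → 21
gcd(21, 609): 609 = 29·21 + 0 → 21
gcd(21, 483): 483 = 23·21 + 0 → 21

21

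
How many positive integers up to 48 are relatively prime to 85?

85 = 5·17. Inclusion–exclusion on these primes:
48 − ⌊48/5⌋ − ⌊48/17⌋ + ⌊48/85⌋ = 37

37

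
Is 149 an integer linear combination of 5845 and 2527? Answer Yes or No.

No

By Bézout, 5845m + 2527n = 149 has integer solutions iff gcd(5845, 2527) | 149.
Euclid: 5845 = 2·2527 + 791; 2527 = 3·791 + 154; 791 = 5·154 + 21; 154 = 7·21 + 7; 21 = 3·7 + 0. gcd = 7; 149 mod 7 = 2. No.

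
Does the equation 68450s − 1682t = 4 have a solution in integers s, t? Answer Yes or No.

By Bézout, 68450s − 1682t = 4 has integer solutions iff gcd(68450, 1682) | 4.
Euclid: 68450 = 40·1682 + 1170; 1682 = 1·1170 + 512; 1170 = 2·512 + 146; 512 = 3·146 + 74; 146 = 1·74 + 72; 74 = 1·72 + 2; 72 = 36·2 + 0. gcd = 2; 4 mod 2 = 0. Yes.

Yes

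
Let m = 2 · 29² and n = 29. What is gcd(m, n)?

min exponent per shared prime: 29 = 29

29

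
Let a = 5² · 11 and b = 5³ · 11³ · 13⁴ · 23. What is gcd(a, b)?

275

min exponent per shared prime: 5² · 11 = 275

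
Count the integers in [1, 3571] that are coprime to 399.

1934

399 = 3·7·19. Inclusion–exclusion on these primes:
3571 − ⌊3571/3⌋ − ⌊3571/7⌋ − ⌊3571/19⌋ + ⌊3571/21⌋ + ⌊3571/57⌋ + ⌊3571/133⌋ − ⌊3571/399⌋ = 1934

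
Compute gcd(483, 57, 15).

483 = 3 · 7 · 23; 57 = 3 · 19; 15 = 3 · 5
gcd takes min exponent of each prime: 3 = 3

3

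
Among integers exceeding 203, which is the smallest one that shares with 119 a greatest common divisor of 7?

119 = 7·17. Any x with gcd(x, 119) = 7 is a multiple of 7, say 7s, with s coprime to 17.
Need s > 203/7, so s ≥ 30. First s ≥ 30 with gcd(s, 17) = 1 is s = 30. Thus x = 7·30 = 210.

210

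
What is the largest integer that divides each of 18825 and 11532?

3

18825 = 3 · 5² · 251
11532 = 2² · 3 · 31²
Common: 3 = 3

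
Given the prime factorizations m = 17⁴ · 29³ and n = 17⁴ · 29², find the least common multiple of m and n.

max exponent per prime: 17⁴ · 29³ = 2036993669

2036993669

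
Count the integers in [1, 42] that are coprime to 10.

17

10 = 2·5. Inclusion–exclusion on these primes:
42 − ⌊42/2⌋ − ⌊42/5⌋ + ⌊42/10⌋ = 17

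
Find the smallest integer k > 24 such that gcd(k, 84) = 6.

gcd(k, 84) = 6 forces 6 | k; write k = 6s. Then gcd(6s, 6·14) = 6·gcd(s, 14), so need gcd(s, 14) = 1.
6s > 24 gives s ≥ 5. The least s ≥ 5 coprime to 14 is 5, so k = 6·5 = 30.

30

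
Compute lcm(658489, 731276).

37041323228

658489 = 13 · 37³; 731276 = 2² · 7³ · 13 · 41
max exponents: 2² · 7³ · 13 · 37³ · 41 = 37041323228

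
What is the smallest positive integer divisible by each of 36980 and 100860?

gcd first: 100860 = 2·36980 + 26900; 36980 = 1·26900 + 10080; 26900 = 2·10080 + 6740; 10080 = 1·6740 + 3340; 6740 = 2·3340 + 60; 3340 = 55·60 + 40; 60 = 1·40 + 20; 40 = 2·20 + 0 → gcd = 20
lcm = 36980·100860/gcd = 3729802800/20 = 186490140

186490140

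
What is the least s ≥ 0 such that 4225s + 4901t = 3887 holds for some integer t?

16

Euclid: 4901 = 1·4225 + 676; 4225 = 6·676 + 169; 676 = 4·169 + 0 → gcd = 169; 3887 = 169·23.
Back-substitution yields 4225·(7) + 4901·(-6) = 169, so one solution is s = 7·23 = 161, t = -6·23 = -138.
Solutions in s differ by 4901/169 = 29; the one in [0, 29) is 161 mod 29 = 16.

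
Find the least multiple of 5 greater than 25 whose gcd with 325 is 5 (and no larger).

gcd(m, 325) = 5 forces 5 | m; write m = 5s. Then gcd(5s, 5·65) = 5·gcd(s, 65), so need gcd(s, 65) = 1.
5s > 25 gives s ≥ 6. The least s ≥ 6 coprime to 65 is 6, so m = 5·6 = 30.

30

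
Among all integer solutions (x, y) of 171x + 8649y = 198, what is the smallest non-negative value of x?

Reduce mod 8649: 171x ≡ 198 (mod 8649). With g = gcd(171, 8649) = 9 dividing 198, divide through: 19x ≡ 22 (mod 961).
Since gcd(19, 961) = 1, x ≡ 22·(19)⁻¹ ≡ 861 (mod 961). Smallest non-negative: 861.

861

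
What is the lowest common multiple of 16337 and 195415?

16337 = 17 · 31²; 195415 = 5 · 11² · 17 · 19
max exponents: 5 · 11² · 17 · 19 · 31² = 187793815

187793815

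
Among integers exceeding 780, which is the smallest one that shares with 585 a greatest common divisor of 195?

gcd(k, 585) = 195 forces 195 | k; write k = 195s. Then gcd(195s, 195·3) = 195·gcd(s, 3), so need gcd(s, 3) = 1.
195s > 780 gives s ≥ 5. The least s ≥ 5 coprime to 3 is 5, so k = 195·5 = 975.

975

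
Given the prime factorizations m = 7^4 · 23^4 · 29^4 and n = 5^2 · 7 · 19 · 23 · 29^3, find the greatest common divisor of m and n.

3926629

min exponent per shared prime: 7 · 23 · 29^3 = 3926629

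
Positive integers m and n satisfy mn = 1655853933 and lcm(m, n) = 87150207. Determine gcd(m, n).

gcd·lcm = product, so gcd = 1655853933/87150207 = 19.

19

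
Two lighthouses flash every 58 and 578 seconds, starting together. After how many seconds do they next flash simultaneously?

16762

58 = 2 · 29; 578 = 2 · 17²
max exponents: 2 · 17² · 29 = 16762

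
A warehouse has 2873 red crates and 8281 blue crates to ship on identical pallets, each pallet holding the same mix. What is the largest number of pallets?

169

Euclid: 8281 = 2·2873 + 2535; 2873 = 1·2535 + 338; 2535 = 7·338 + 169; 338 = 2·169 + 0. Last nonzero remainder: 169.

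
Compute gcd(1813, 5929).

49

Euclid: 5929 = 3·1813 + 490; 1813 = 3·490 + 343; 490 = 1·343 + 147; 343 = 2·147 + 49; 147 = 3·49 + 0. Last nonzero remainder: 49.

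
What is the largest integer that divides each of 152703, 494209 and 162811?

361

gcd(152703, 494209): 494209 = 3·152703 + 36100; 152703 = 4·36100 + 8303; 36100 = 4·8303 + 2888; 8303 = 2·2888 + 2527; 2888 = 1·2527 + 361; 2527 = 7·361 + 0 → 361
gcd(361, 162811): 162811 = 451·361 + 0 → 361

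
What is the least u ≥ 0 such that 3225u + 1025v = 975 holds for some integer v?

gcd(3225, 1025) = 25 (Euclid: 3225 = 3·1025 + 150; 1025 = 6·150 + 125; 150 = 1·125 + 25; 125 = 5·25 + 0), and 25 | 975.
Extended Euclid: 3225·(7) + 1025·(-22) = 25. Scale by 39: u₀ = 273.
General solution u = u₀ + 41t; reducing mod 41 gives u = 27 (and v = -84).

27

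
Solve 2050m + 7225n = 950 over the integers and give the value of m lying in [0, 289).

Reduce mod 7225: 2050m ≡ 950 (mod 7225). With g = gcd(2050, 7225) = 25 dividing 950, divide through: 82m ≡ 38 (mod 289).
Since gcd(82, 289) = 1, m ≡ 38·(82)⁻¹ ≡ 78 (mod 289). Smallest non-negative: 78.

78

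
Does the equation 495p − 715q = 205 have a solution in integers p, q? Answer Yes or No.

No

gcd(495, 715): 715 = 1·495 + 220; 495 = 2·220 + 55; 220 = 4·55 + 0 → 55
55 does not divide 205, so a solution does not exist.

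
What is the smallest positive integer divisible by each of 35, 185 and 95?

24605

lcm(35, 185) = 35·185/gcd = 6475/5 = 1295
lcm(1295, 95) = 1295·95/gcd = 123025/5 = 24605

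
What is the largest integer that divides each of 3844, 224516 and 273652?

3844 = 2² · 31²; 224516 = 2² · 37² · 41; 273652 = 2² · 37 · 43²
gcd takes min exponent of each prime: 2² = 4

4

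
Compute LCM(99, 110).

99 = 3² · 11; 110 = 2 · 5 · 11
max exponents: 2 · 3² · 5 · 11 = 990

990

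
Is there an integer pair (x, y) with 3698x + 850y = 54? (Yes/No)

gcd(3698, 850): 3698 = 4·850 + 298; 850 = 2·298 + 254; 298 = 1·254 + 44; 254 = 5·44 + 34; 44 = 1·34 + 10; 34 = 3·10 + 4; 10 = 2·4 + 2; 4 = 2·2 + 0 → 2
2 divides 54, so a solution exists.

Yes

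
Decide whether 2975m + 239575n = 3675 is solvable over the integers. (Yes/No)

Yes

gcd(2975, 239575): 239575 = 80·2975 + 1575; 2975 = 1·1575 + 1400; 1575 = 1·1400 + 175; 1400 = 8·175 + 0 → 175
175 divides 3675, so a solution exists.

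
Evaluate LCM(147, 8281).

gcd first: 8281 = 56·147 + 49; 147 = 3·49 + 0 → gcd = 49
lcm = 147·8281/gcd = 1217307/49 = 24843

24843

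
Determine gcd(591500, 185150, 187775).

175

591500 = 2² · 5³ · 7 · 13²; 185150 = 2 · 5² · 7 · 23²; 187775 = 5² · 7 · 29 · 37
gcd takes min exponent of each prime: 5² · 7 = 175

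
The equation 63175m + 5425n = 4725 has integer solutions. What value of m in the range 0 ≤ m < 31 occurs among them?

6

Euclid: 63175 = 11·5425 + 3500; 5425 = 1·3500 + 1925; 3500 = 1·1925 + 1575; 1925 = 1·1575 + 350; 1575 = 4·350 + 175; 350 = 2·175 + 0 → gcd = 175; 4725 = 175·27.
Back-substitution yields 63175·(14) + 5425·(-163) = 175, so one solution is m = 14·27 = 378, n = -163·27 = -4401.
Solutions in m differ by 5425/175 = 31; the one in [0, 31) is 378 mod 31 = 6.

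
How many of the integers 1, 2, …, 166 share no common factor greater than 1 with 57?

105

Prime factors of 57: 3, 19. Count integers ≤ 166 divisible by none of them.
By inclusion–exclusion: 166 − ⌊166/3⌋ − ⌊166/19⌋ + ⌊166/57⌋ = 105.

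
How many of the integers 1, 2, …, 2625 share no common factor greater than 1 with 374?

1124

Prime factors of 374: 2, 11, 17. Count integers ≤ 2625 divisible by none of them.
By inclusion–exclusion: 2625 − ⌊2625/2⌋ − ⌊2625/11⌋ − ⌊2625/17⌋ + ⌊2625/22⌋ + ⌊2625/34⌋ + ⌊2625/187⌋ − ⌊2625/374⌋ = 1124.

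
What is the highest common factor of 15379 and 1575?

Euclid: 15379 = 9·1575 + 1204; 1575 = 1·1204 + 371; 1204 = 3·371 + 91; 371 = 4·91 + 7; 91 = 13·7 + 0. Last nonzero remainder: 7.

7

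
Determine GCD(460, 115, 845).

5

gcd(460, 115): 460 = 4·115 + 0 → 115
gcd(115, 845): 845 = 7·115 + 40; 115 = 2·40 + 35; 40 = 1·35 + 5; 35 = 7·5 + 0 → 5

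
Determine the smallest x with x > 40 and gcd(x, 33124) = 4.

44

33124 = 4·8281. Any x with gcd(x, 33124) = 4 is a multiple of 4, say 4s, with s coprime to 8281.
Need s > 40/4, so s ≥ 11. First s ≥ 11 with gcd(s, 8281) = 1 is s = 11. Thus x = 4·11 = 44.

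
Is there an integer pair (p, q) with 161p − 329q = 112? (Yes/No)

gcd(161, 329): 329 = 2·161 + 7; 161 = 23·7 + 0 → 7
7 divides 112, so a solution exists.

Yes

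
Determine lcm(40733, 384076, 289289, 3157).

31296652935548

lcm(40733, 384076) = 40733·384076/gcd = 15644567708/77 = 203176204
lcm(203176204, 289289) = 203176204·289289/gcd = 58776640878956/77 = 763332998428
lcm(763332998428, 3157) = 763332998428·3157/gcd = 2409842276037196/77 = 31296652935548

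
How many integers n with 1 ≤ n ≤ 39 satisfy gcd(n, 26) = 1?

Prime factors of 26: 2, 13. Count integers ≤ 39 divisible by none of them.
By inclusion–exclusion: 39 − ⌊39/2⌋ − ⌊39/13⌋ + ⌊39/26⌋ = 18.

18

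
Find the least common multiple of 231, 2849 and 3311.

lcm(231, 2849) = 231·2849/gcd = 658119/77 = 8547
lcm(8547, 3311) = 8547·3311/gcd = 28299117/77 = 367521

367521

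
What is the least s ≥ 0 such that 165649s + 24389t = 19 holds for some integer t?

14867

gcd(165649, 24389) = 1 (Euclid: 165649 = 6·24389 + 19315; 24389 = 1·19315 + 5074; 19315 = 3·5074 + 4093; 5074 = 1·4093 + 981; 4093 = 4·981 + 169; 981 = 5·169 + 136; 169 = 1·136 + 33; 136 = 4·33 + 4; 33 = 8·4 + 1; 4 = 4·1 + 0), and 1 | 19.
Extended Euclid: 165649·(5917) + 24389·(-40188) = 1. Scale by 19: s₀ = 112423.
General solution s = s₀ + 24389k; reducing mod 24389 gives s = 14867 (and t = -100976).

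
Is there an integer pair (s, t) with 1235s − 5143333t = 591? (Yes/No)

By Bézout, 1235s − 5143333t = 591 has integer solutions iff gcd(1235, 5143333) | 591.
Euclid: 5143333 = 4164·1235 + 793; 1235 = 1·793 + 442; 793 = 1·442 + 351; 442 = 1·351 + 91; 351 = 3·91 + 78; 91 = 1·78 + 13; 78 = 6·13 + 0. gcd = 13; 591 mod 13 = 6. No.

No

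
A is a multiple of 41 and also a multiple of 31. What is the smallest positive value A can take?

41 = 41; 31 = 31
max exponents: 31 · 41 = 1271

1271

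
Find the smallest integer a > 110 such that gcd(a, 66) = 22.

Multiples of 22 above 110: 22·6, 22·7, … . Need the cofactor coprime to 66/22 = 3.
Checking s = 6, 7, … the first with gcd(s, 3) = 1 is s = 7, giving 154.

154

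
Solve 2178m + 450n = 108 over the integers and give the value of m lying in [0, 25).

11

gcd(2178, 450) = 18 (Euclid: 2178 = 4·450 + 378; 450 = 1·378 + 72; 378 = 5·72 + 18; 72 = 4·18 + 0), and 18 | 108.
Extended Euclid: 2178·(6) + 450·(-29) = 18. Scale by 6: m₀ = 36.
General solution m = m₀ + 25t; reducing mod 25 gives m = 11 (and n = -53).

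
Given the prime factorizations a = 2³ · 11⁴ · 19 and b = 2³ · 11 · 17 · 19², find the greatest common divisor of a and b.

min exponent per shared prime: 2³ · 11 · 19 = 1672

1672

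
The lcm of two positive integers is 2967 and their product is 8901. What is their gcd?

3

gcd·lcm = product, so gcd = 8901/2967 = 3.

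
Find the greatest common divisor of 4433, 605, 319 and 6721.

4433 = 11 · 13 · 31; 605 = 5 · 11²; 319 = 11 · 29; 6721 = 11 · 13 · 47
gcd takes min exponent of each prime: 11 = 11

11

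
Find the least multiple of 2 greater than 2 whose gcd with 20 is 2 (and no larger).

6

Multiples of 2 above 2: 2·2, 2·3, … . Need the cofactor coprime to 20/2 = 10.
Checking s = 2, 3, … the first with gcd(s, 10) = 1 is s = 3, giving 6.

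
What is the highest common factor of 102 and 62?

2

102 = 2 · 3 · 17
62 = 2 · 31
Common: 2 = 2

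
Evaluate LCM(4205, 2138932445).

1798842186245

gcd first: 2138932445 = 508664·4205 + 325; 4205 = 12·325 + 305; 325 = 1·305 + 20; 305 = 15·20 + 5; 20 = 4·5 + 0 → gcd = 5
lcm = 4205·2138932445/gcd = 8994210931225/5 = 1798842186245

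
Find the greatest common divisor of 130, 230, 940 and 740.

gcd(130, 230): 230 = 1·130 + 100; 130 = 1·100 + 30; 100 = 3·30 + 10; 30 = 3·10 + 0 → 10
gcd(10, 940): 940 = 94·10 + 0 → 10
gcd(10, 740): 740 = 74·10 + 0 → 10

10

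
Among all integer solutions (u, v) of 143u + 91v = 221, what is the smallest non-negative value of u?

Euclid: 143 = 1·91 + 52; 91 = 1·52 + 39; 52 = 1·39 + 13; 39 = 3·13 + 0 → gcd = 13; 221 = 13·17.
Back-substitution yields 143·(2) + 91·(-3) = 13, so one solution is u = 2·17 = 34, v = -3·17 = -51.
Solutions in u differ by 91/13 = 7; the one in [0, 7) is 34 mod 7 = 6.

6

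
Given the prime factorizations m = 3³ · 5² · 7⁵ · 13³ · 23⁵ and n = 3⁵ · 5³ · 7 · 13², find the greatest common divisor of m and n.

798525

min exponent per shared prime: 3³ · 5² · 7 · 13² = 798525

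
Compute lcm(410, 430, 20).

lcm(410, 430) = 410·430/gcd = 176300/10 = 17630
lcm(17630, 20) = 17630·20/gcd = 352600/10 = 35260

35260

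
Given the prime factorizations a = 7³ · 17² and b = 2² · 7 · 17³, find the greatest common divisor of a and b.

min exponent per shared prime: 7 · 17² = 2023

2023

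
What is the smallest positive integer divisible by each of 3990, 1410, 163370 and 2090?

3990 = 2 · 3 · 5 · 7 · 19; 1410 = 2 · 3 · 5 · 47; 163370 = 2 · 5 · 17 · 31²; 2090 = 2 · 5 · 11 · 19
lcm takes max exponent of each prime: 2 · 3 · 5 · 7 · 11 · 17 · 19 · 31² · 47 = 33700453710

33700453710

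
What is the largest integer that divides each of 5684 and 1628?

5684 = 2² · 7² · 29
1628 = 2² · 11 · 37
Common: 2² = 4

4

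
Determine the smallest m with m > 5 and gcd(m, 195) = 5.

10

Multiples of 5 above 5: 5·2, 5·3, … . Need the cofactor coprime to 195/5 = 39.
Checking s = 2, 3, … the first with gcd(s, 39) = 1 is s = 2, giving 10.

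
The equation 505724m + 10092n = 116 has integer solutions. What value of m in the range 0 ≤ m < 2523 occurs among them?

Euclid: 505724 = 50·10092 + 1124; 10092 = 8·1124 + 1100; 1124 = 1·1100 + 24; 1100 = 45·24 + 20; 24 = 1·20 + 4; 20 = 5·4 + 0 → gcd = 4; 116 = 4·29.
Back-substitution yields 505724·(422) + 10092·(-21147) = 4, so one solution is m = 422·29 = 12238, n = -21147·29 = -613263.
Solutions in m differ by 10092/4 = 2523; the one in [0, 2523) is 12238 mod 2523 = 2146.

2146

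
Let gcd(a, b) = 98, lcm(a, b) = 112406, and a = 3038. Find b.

3626

Using ab = gcd(a,b)·lcm(a,b) = 98·112406 = 11015788, we get b = 11015788/3038 = 3626.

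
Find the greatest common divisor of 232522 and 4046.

2

Euclid: 232522 = 57·4046 + 1900; 4046 = 2·1900 + 246; 1900 = 7·246 + 178; 246 = 1·178 + 68; 178 = 2·68 + 42; 68 = 1·42 + 26; 42 = 1·26 + 16; 26 = 1·16 + 10; 16 = 1·10 + 6; 10 = 1·6 + 4; 6 = 1·4 + 2; 4 = 2·2 + 0. Last nonzero remainder: 2.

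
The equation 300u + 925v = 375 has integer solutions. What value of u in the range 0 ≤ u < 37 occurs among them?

29

Reduce mod 925: 300u ≡ 375 (mod 925). With g = gcd(300, 925) = 25 dividing 375, divide through: 12u ≡ 15 (mod 37).
Since gcd(12, 37) = 1, u ≡ 15·(12)⁻¹ ≡ 29 (mod 37). Smallest non-negative: 29.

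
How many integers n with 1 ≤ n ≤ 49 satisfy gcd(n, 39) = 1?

31

39 = 3·13. Inclusion–exclusion on these primes:
49 − ⌊49/3⌋ − ⌊49/13⌋ + ⌊49/39⌋ = 31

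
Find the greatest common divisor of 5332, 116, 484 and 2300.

5332 = 2² · 31 · 43; 116 = 2² · 29; 484 = 2² · 11²; 2300 = 2² · 5² · 23
gcd takes min exponent of each prime: 2² = 4

4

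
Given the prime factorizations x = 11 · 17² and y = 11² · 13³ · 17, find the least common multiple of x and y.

max exponent per prime: 11² · 13³ · 17² = 76826893

76826893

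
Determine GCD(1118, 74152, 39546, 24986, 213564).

26

1118 = 2 · 13 · 43; 74152 = 2³ · 13 · 23 · 31; 39546 = 2 · 3² · 13³; 24986 = 2 · 13 · 31²; 213564 = 2² · 3 · 13 · 37²
gcd takes min exponent of each prime: 2 · 13 = 26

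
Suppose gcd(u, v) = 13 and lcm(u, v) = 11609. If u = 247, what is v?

Using uv = gcd(u,v)·lcm(u,v) = 13·11609 = 150917, we get v = 150917/247 = 611.

611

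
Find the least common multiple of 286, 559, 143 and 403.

286 = 2 · 11 · 13; 559 = 13 · 43; 143 = 11 · 13; 403 = 13 · 31
lcm takes max exponent of each prime: 2 · 11 · 13 · 31 · 43 = 381238

381238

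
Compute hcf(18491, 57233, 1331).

18491 = 11 · 41²; 57233 = 11³ · 43; 1331 = 11³
gcd takes min exponent of each prime: 11 = 11

11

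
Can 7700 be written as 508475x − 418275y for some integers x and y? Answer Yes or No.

Yes

gcd(508475, 418275): 508475 = 1·418275 + 90200; 418275 = 4·90200 + 57475; 90200 = 1·57475 + 32725; 57475 = 1·32725 + 24750; 32725 = 1·24750 + 7975; 24750 = 3·7975 + 825; 7975 = 9·825 + 550; 825 = 1·550 + 275; 550 = 2·275 + 0 → 275
275 divides 7700, so a solution exists.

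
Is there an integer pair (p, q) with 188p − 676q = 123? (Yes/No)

gcd(188, 676): 676 = 3·188 + 112; 188 = 1·112 + 76; 112 = 1·76 + 36; 76 = 2·36 + 4; 36 = 9·4 + 0 → 4
4 does not divide 123, so a solution does not exist.

No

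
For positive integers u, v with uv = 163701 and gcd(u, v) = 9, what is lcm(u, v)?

Since gcd(u,v)·lcm(u,v) = uv, lcm = 163701/9 = 18189.

18189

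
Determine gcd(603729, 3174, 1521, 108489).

603729 = 3² · 7² · 37²; 3174 = 2 · 3 · 23²; 1521 = 3² · 13²; 108489 = 3 · 29² · 43
gcd takes min exponent of each prime: 3 = 3

3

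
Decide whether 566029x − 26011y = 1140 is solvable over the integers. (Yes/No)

By Bézout, 566029x − 26011y = 1140 has integer solutions iff gcd(566029, 26011) | 1140.
Euclid: 566029 = 21·26011 + 19798; 26011 = 1·19798 + 6213; 19798 = 3·6213 + 1159; 6213 = 5·1159 + 418; 1159 = 2·418 + 323; 418 = 1·323 + 95; 323 = 3·95 + 38; 95 = 2·38 + 19; 38 = 2·19 + 0. gcd = 19; 1140 mod 19 = 0. Yes.

Yes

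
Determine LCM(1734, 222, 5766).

61655838

lcm(1734, 222) = 1734·222/gcd = 384948/6 = 64158
lcm(64158, 5766) = 64158·5766/gcd = 369935028/6 = 61655838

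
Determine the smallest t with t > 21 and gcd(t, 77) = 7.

28

gcd(t, 77) = 7 forces 7 | t; write t = 7s. Then gcd(7s, 7·11) = 7·gcd(s, 11), so need gcd(s, 11) = 1.
7s > 21 gives s ≥ 4. The least s ≥ 4 coprime to 11 is 4, so t = 7·4 = 28.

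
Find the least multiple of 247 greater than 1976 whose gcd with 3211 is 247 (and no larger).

2223

Multiples of 247 above 1976: 247·9, 247·10, … . Need the cofactor coprime to 3211/247 = 13.
Checking s = 9, 10, … the first with gcd(s, 13) = 1 is s = 9, giving 2223.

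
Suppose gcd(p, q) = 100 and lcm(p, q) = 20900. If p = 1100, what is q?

p·q = gcd·lcm = 100·20900 = 2090000, so q = 2090000/1100 = 1900.

1900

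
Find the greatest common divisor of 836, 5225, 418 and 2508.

836 = 2² · 11 · 19; 5225 = 5² · 11 · 19; 418 = 2 · 11 · 19; 2508 = 2² · 3 · 11 · 19
gcd takes min exponent of each prime: 11 · 19 = 209

209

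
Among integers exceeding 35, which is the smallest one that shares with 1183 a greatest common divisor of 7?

42

Multiples of 7 above 35: 7·6, 7·7, … . Need the cofactor coprime to 1183/7 = 169.
Checking s = 6, 7, … the first with gcd(s, 169) = 1 is s = 6, giving 42.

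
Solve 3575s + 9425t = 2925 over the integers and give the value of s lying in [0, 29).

14

Reduce mod 9425: 3575s ≡ 2925 (mod 9425). With g = gcd(3575, 9425) = 325 dividing 2925, divide through: 11s ≡ 9 (mod 29).
Since gcd(11, 29) = 1, s ≡ 9·(11)⁻¹ ≡ 14 (mod 29). Smallest non-negative: 14.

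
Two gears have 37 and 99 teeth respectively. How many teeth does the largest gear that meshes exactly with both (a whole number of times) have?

Euclid: 99 = 2·37 + 25; 37 = 1·25 + 12; 25 = 2·12 + 1; 12 = 12·1 + 0. Last nonzero remainder: 1.

1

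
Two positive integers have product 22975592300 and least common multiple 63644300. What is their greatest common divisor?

361

gcd·lcm = product, so gcd = 22975592300/63644300 = 361.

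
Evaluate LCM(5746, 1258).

5746 = 2 · 13² · 17; 1258 = 2 · 17 · 37
max exponents: 2 · 13² · 17 · 37 = 212602

212602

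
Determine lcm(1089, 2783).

25047

gcd first: 2783 = 2·1089 + 605; 1089 = 1·605 + 484; 605 = 1·484 + 121; 484 = 4·121 + 0 → gcd = 121
lcm = 1089·2783/gcd = 3030687/121 = 25047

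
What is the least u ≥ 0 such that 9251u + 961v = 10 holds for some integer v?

182

gcd(9251, 961) = 1 (Euclid: 9251 = 9·961 + 602; 961 = 1·602 + 359; 602 = 1·359 + 243; 359 = 1·243 + 116; 243 = 2·116 + 11; 116 = 10·11 + 6; 11 = 1·6 + 5; 6 = 1·5 + 1; 5 = 5·1 + 0), and 1 | 10.
Extended Euclid: 9251·(-174) + 961·(1675) = 1. Scale by 10: u₀ = -1740.
General solution u = u₀ + 961t; reducing mod 961 gives u = 182 (and v = -1752).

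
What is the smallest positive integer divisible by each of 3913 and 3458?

gcd first: 3913 = 1·3458 + 455; 3458 = 7·455 + 273; 455 = 1·273 + 182; 273 = 1·182 + 91; 182 = 2·91 + 0 → gcd = 91
lcm = 3913·3458/gcd = 13531154/91 = 148694

148694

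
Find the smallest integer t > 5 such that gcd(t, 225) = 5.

gcd(t, 225) = 5 forces 5 | t; write t = 5s. Then gcd(5s, 5·45) = 5·gcd(s, 45), so need gcd(s, 45) = 1.
5s > 5 gives s ≥ 2. The least s ≥ 2 coprime to 45 is 2, so t = 5·2 = 10.

10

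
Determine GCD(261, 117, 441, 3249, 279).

9

261 = 3² · 29; 117 = 3² · 13; 441 = 3² · 7²; 3249 = 3² · 19²; 279 = 3² · 31
gcd takes min exponent of each prime: 3² = 9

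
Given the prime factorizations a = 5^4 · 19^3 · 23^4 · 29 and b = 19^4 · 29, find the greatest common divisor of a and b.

198911

min exponent per shared prime: 19^3 · 29 = 198911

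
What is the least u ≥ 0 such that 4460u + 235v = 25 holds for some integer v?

Euclid: 4460 = 18·235 + 230; 235 = 1·230 + 5; 230 = 46·5 + 0 → gcd = 5; 25 = 5·5.
Back-substitution yields 4460·(-1) + 235·(19) = 5, so one solution is u = -1·5 = -5, v = 19·5 = 95.
Solutions in u differ by 235/5 = 47; the one in [0, 47) is -5 mod 47 = 42.

42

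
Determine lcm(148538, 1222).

gcd first: 148538 = 121·1222 + 676; 1222 = 1·676 + 546; 676 = 1·546 + 130; 546 = 4·130 + 26; 130 = 5·26 + 0 → gcd = 26
lcm = 148538·1222/gcd = 181513436/26 = 6981286

6981286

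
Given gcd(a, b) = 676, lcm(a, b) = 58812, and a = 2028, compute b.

19604

a·b = gcd·lcm = 676·58812 = 39756912, so b = 39756912/2028 = 19604.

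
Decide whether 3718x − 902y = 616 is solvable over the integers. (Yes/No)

By Bézout, 3718x − 902y = 616 has integer solutions iff gcd(3718, 902) | 616.
Euclid: 3718 = 4·902 + 110; 902 = 8·110 + 22; 110 = 5·22 + 0. gcd = 22; 616 mod 22 = 0. Yes.

Yes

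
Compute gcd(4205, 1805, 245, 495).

4205 = 5 · 29²; 1805 = 5 · 19²; 245 = 5 · 7²; 495 = 3² · 5 · 11
gcd takes min exponent of each prime: 5 = 5

5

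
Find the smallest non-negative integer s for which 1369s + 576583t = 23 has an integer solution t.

278394

Reduce mod 576583: 1369s ≡ 23 (mod 576583). With g = gcd(1369, 576583) = 1 dividing 23, divide through: 1369s ≡ 23 (mod 576583).
Since gcd(1369, 576583) = 1, s ≡ 23·(1369)⁻¹ ≡ 278394 (mod 576583). Smallest non-negative: 278394.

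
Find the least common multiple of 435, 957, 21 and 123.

1373295

lcm(435, 957) = 435·957/gcd = 416295/87 = 4785
lcm(4785, 21) = 4785·21/gcd = 100485/3 = 33495
lcm(33495, 123) = 33495·123/gcd = 4119885/3 = 1373295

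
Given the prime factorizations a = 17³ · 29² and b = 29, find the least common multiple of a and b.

4131833

max exponent per prime: 17³ · 29² = 4131833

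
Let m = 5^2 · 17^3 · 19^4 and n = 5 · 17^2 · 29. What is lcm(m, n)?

max exponent per prime: 5^2 · 17^3 · 19^4 · 29 = 464193627925

464193627925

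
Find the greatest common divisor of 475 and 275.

Euclid: 475 = 1·275 + 200; 275 = 1·200 + 75; 200 = 2·75 + 50; 75 = 1·50 + 25; 50 = 2·25 + 0. Last nonzero remainder: 25.

25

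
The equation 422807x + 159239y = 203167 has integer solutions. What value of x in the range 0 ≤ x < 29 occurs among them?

Euclid: 422807 = 2·159239 + 104329; 159239 = 1·104329 + 54910; 104329 = 1·54910 + 49419; 54910 = 1·49419 + 5491; 49419 = 9·5491 + 0 → gcd = 5491; 203167 = 5491·37.
Back-substitution yields 422807·(-3) + 159239·(8) = 5491, so one solution is x = -3·37 = -111, y = 8·37 = 296.
Solutions in x differ by 159239/5491 = 29; the one in [0, 29) is -111 mod 29 = 5.

5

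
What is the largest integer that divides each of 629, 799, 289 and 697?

17

gcd(629, 799): 799 = 1·629 + 170; 629 = 3·170 + 119; 170 = 1·119 + 51; 119 = 2·51 + 17; 51 = 3·17 + 0 → 17
gcd(17, 289): 289 = 17·17 + 0 → 17
gcd(17, 697): 697 = 41·17 + 0 → 17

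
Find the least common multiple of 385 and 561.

19635

gcd first: 561 = 1·385 + 176; 385 = 2·176 + 33; 176 = 5·33 + 11; 33 = 3·11 + 0 → gcd = 11
lcm = 385·561/gcd = 215985/11 = 19635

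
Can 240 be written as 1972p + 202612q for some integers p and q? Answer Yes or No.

Yes

By Bézout, 1972p + 202612q = 240 has integer solutions iff gcd(1972, 202612) | 240.
Euclid: 202612 = 102·1972 + 1468; 1972 = 1·1468 + 504; 1468 = 2·504 + 460; 504 = 1·460 + 44; 460 = 10·44 + 20; 44 = 2·20 + 4; 20 = 5·4 + 0. gcd = 4; 240 mod 4 = 0. Yes.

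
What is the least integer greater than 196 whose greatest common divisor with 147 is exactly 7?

203

gcd(x, 147) = 7 forces 7 | x; write x = 7s. Then gcd(7s, 7·21) = 7·gcd(s, 21), so need gcd(s, 21) = 1.
7s > 196 gives s ≥ 29. The least s ≥ 29 coprime to 21 is 29, so x = 7·29 = 203.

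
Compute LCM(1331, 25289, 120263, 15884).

1331 = 11³; 25289 = 11³ · 19; 120263 = 11 · 13 · 29²; 15884 = 2² · 11 · 19²
lcm takes max exponent of each prime: 2² · 11³ · 13 · 19² · 29² = 21012832412

21012832412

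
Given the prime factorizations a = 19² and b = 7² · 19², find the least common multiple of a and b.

max exponent per prime: 7² · 19² = 17689

17689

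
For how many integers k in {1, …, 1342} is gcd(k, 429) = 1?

750

429 = 3·11·13. Inclusion–exclusion on these primes:
1342 − ⌊1342/3⌋ − ⌊1342/11⌋ − ⌊1342/13⌋ + ⌊1342/33⌋ + ⌊1342/39⌋ + ⌊1342/143⌋ − ⌊1342/429⌋ = 750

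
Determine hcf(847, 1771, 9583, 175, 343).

7

gcd(847, 1771): 1771 = 2·847 + 77; 847 = 11·77 + 0 → 77
gcd(77, 9583): 9583 = 124·77 + 35; 77 = 2·35 + 7; 35 = 5·7 + 0 → 7
gcd(7, 175): 175 = 25·7 + 0 → 7
gcd(7, 343): 343 = 49·7 + 0 → 7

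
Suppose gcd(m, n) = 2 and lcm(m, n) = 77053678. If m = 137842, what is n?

1118

m·n = gcd·lcm = 2·77053678 = 154107356, so n = 154107356/137842 = 1118.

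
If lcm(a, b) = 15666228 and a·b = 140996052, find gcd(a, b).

From gcd × lcm = ab: gcd = 140996052 / 15666228 = 9.

9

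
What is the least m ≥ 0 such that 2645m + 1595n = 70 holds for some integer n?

gcd(2645, 1595) = 5 (Euclid: 2645 = 1·1595 + 1050; 1595 = 1·1050 + 545; 1050 = 1·545 + 505; 545 = 1·505 + 40; 505 = 12·40 + 25; 40 = 1·25 + 15; 25 = 1·15 + 10; 15 = 1·10 + 5; 10 = 2·5 + 0), and 5 | 70.
Extended Euclid: 2645·(-120) + 1595·(199) = 5. Scale by 14: m₀ = -1680.
General solution m = m₀ + 319t; reducing mod 319 gives m = 234 (and n = -388).

234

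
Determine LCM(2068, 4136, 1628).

153032

lcm(2068, 4136) = 2068·4136/gcd = 8553248/2068 = 4136
lcm(4136, 1628) = 4136·1628/gcd = 6733408/44 = 153032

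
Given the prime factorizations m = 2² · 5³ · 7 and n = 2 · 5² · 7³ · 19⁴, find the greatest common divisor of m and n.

350

min exponent per shared prime: 2 · 5² · 7 = 350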